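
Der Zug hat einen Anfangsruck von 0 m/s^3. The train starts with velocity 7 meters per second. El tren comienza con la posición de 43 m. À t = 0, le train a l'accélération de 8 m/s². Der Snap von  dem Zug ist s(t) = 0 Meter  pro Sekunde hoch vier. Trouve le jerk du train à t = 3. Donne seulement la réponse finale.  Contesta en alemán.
j(3) = 0.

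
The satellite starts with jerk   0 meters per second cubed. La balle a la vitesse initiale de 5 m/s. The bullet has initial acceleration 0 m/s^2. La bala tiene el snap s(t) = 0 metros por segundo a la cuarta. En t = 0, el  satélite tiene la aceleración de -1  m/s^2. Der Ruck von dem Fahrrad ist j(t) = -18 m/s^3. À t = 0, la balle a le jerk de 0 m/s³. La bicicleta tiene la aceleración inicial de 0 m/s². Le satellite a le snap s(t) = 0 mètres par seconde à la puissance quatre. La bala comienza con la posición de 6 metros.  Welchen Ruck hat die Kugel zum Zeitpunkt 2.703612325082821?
Wir müssen die Stammfunktion unserer Gleichung für den Snap s(t) = 0 1-mal finden. Durch Integration von dem Snap und Verwendung der Anfangsbedingung j(0) = 0, erhalten wir j(t) = 0. Wir haben den Ruck j(t) = 0. Durch Einsetzen von t = 2.703612325082821: j(2.703612325082821) = 0.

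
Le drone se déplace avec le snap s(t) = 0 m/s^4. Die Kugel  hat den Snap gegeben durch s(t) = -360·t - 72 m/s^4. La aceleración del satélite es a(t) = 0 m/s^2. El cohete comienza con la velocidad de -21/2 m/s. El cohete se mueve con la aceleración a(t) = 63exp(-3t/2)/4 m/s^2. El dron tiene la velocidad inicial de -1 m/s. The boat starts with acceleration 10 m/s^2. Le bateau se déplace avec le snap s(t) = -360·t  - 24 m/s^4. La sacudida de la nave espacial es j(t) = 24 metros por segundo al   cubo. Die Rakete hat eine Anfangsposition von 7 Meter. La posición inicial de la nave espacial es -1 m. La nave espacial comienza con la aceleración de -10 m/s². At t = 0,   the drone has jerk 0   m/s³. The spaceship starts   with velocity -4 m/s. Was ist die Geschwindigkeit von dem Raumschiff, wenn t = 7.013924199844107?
Wir müssen das Integral unserer Gleichung für den Ruck j(t) = 24 2-mal finden. Durch Integration von dem Ruck und Verwendung der Anfangsbedingung a(0) = -10, erhalten wir a(t) = 24·t - 10. Das Integral von der Beschleunigung, mit v(0) = -4, ergibt die Geschwindigkeit: v(t) = 12·t^2 - 10·t - 4. Aus der Gleichung für die Geschwindigkeit v(t) = 12·t^2 - 10·t - 4, setzen wir t = 7.013924199844107 ein und erhalten v = 516.202350175465.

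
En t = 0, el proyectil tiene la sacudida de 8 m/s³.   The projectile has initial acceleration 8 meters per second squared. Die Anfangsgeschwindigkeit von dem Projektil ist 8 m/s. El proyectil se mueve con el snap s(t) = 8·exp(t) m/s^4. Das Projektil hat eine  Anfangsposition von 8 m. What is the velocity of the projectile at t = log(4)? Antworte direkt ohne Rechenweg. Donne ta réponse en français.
v(log(4)) = 32.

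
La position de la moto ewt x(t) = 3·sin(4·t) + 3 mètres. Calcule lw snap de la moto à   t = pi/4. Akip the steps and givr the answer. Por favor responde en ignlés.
The snap at t = pi/4 is s = 0.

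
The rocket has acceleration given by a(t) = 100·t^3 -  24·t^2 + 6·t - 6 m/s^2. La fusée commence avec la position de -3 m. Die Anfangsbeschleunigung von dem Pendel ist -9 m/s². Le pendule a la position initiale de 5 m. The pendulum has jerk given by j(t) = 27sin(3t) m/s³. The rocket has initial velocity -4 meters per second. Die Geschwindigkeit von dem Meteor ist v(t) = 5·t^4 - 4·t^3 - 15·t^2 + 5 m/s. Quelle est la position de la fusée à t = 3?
Pour résoudre ceci, nous devons prendre 2 primitives de notre équation de l'accélération a(t) = 100·t^3 - 24·t^2 + 6·t - 6. En intégrant l'accélération et en utilisant la condition initiale v(0) = -4, nous obtenons v(t) = 25·t^4 - 8·t^3 + 3·t^2 - 6·t - 4. La primitive de la vitesse, avec x(0) = -3, donne la position: x(t) = 5·t^5 - 2·t^4 + t^3 - 3·t^2 - 4·t - 3. En utilisant x(t) = 5·t^5 - 2·t^4 + t^3 - 3·t^2 - 4·t - 3 et en substituant t = 3, nous trouvons x = 1038.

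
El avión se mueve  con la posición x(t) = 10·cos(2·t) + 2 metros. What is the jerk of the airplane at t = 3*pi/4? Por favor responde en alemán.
Ausgehend von der Position x(t) = 10·cos(2·t) + 2, nehmen wir 3 Ableitungen. Durch Ableiten von der Position erhalten wir die Geschwindigkeit: v(t) = -20·sin(2·t). Durch Ableiten von der Geschwindigkeit erhalten wir die Beschleunigung: a(t) = -40·cos(2·t). Durch Ableiten von der Beschleunigung erhalten wir den Ruck: j(t) = 80·sin(2·t). Wir haben den Ruck j(t) = 80·sin(2·t). Durch Einsetzen von t = 3*pi/4: j(3*pi/4) = -80.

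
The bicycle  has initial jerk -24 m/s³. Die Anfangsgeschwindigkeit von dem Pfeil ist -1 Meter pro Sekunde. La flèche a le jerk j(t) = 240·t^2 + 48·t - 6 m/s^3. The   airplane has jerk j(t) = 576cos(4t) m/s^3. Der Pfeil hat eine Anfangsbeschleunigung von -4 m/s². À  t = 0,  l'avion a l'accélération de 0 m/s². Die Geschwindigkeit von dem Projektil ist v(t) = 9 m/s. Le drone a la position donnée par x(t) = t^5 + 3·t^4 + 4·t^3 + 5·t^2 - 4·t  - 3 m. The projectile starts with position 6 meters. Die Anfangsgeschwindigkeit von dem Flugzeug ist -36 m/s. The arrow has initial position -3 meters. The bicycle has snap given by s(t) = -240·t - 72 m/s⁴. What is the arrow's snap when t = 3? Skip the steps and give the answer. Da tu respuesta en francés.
À t = 3, s = 1488.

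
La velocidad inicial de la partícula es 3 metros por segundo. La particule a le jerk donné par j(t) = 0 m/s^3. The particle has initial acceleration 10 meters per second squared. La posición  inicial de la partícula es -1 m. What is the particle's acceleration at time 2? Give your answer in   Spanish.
Partiendo de la sacudida j(t) = 0, tomamos 1 integral. Integrando la sacudida y usando la condición inicial a(0) = 10, obtenemos a(t) = 10. Usando a(t) = 10 y sustituyendo t = 2, encontramos a = 10.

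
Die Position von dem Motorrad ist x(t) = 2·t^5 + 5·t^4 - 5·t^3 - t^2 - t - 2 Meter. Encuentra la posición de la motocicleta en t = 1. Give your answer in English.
We have position x(t) = 2·t^5 + 5·t^4 - 5·t^3 - t^2 - t - 2. Substituting t = 1: x(1) = -2.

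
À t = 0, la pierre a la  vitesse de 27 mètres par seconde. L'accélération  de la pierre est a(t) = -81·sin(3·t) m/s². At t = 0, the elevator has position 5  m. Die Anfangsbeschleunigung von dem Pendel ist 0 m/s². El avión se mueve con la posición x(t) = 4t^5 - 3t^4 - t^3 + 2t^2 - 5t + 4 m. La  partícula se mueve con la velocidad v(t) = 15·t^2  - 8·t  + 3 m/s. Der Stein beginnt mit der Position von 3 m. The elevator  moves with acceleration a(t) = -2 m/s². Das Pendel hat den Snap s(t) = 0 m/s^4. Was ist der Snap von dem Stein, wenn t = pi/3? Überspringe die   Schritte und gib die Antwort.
Der Snap bei t = pi/3 ist s = 0.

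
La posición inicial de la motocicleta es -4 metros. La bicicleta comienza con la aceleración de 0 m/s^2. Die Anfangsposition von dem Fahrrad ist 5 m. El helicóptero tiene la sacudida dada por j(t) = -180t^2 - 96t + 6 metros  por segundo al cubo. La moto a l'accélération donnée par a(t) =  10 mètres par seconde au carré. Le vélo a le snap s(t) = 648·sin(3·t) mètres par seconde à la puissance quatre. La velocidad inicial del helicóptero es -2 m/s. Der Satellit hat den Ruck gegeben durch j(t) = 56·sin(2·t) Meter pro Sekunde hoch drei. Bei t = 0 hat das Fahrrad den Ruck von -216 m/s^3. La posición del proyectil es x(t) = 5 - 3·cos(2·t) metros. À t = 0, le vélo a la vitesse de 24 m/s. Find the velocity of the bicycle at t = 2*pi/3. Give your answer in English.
To find the answer, we compute 3 antiderivatives of s(t) = 648·sin(3·t). Finding the integral of s(t) and using j(0) = -216: j(t) = -216·cos(3·t). Integrating jerk and using the initial condition a(0) = 0, we get a(t) = -72·sin(3·t). Taking ∫a(t)dt and applying v(0) = 24, we find v(t) = 24·cos(3·t). Using v(t) = 24·cos(3·t) and substituting t = 2*pi/3, we find v = 24.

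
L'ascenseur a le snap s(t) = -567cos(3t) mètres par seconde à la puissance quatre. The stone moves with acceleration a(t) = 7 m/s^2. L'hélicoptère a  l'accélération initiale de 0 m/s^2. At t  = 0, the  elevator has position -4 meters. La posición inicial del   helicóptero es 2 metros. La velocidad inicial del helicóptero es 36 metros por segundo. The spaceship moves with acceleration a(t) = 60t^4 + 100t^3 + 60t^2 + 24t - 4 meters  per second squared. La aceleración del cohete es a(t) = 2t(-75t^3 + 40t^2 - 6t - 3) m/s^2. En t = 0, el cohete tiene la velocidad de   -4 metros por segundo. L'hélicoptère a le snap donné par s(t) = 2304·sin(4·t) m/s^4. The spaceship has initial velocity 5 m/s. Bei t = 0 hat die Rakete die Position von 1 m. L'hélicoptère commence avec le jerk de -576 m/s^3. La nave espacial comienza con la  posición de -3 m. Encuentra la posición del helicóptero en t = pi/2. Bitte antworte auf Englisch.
We must find the antiderivative of our snap equation s(t) = 2304·sin(4·t) 4 times. Integrating snap and using the initial condition j(0) = -576, we get j(t) = -576·cos(4·t). Integrating jerk and using the initial condition a(0) = 0, we get a(t) = -144·sin(4·t). The antiderivative of acceleration is velocity. Using v(0) = 36, we get v(t) = 36·cos(4·t). The antiderivative of velocity, with x(0) = 2, gives position: x(t) = 9·sin(4·t) + 2. From the given position equation x(t) = 9·sin(4·t) + 2, we substitute t = pi/2 to get x = 2.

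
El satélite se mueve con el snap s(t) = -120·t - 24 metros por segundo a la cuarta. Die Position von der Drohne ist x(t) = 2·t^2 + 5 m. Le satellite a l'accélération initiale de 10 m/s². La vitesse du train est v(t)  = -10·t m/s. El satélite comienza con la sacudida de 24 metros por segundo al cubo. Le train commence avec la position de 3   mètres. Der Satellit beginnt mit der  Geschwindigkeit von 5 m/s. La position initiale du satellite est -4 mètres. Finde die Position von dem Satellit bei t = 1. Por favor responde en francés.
Nous devons trouver la primitive de notre équation du snap s(t) = -120·t - 24 4 fois. L'intégrale du snap, avec j(0) = 24, donne le jerk: j(t) = -60·t^2 - 24·t + 24. En intégrant le jerk et en utilisant la condition initiale a(0) = 10, nous obtenons a(t) = -20·t^3 - 12·t^2 + 24·t + 10. En prenant ∫a(t)dt et en appliquant v(0) = 5, nous trouvons v(t) = -5·t^4 - 4·t^3 + 12·t^2 + 10·t + 5. L'intégrale de la vitesse est la position. En utilisant x(0) = -4, nous obtenons x(t) = -t^5 - t^4 + 4·t^3 + 5·t^2 + 5·t - 4. De l'équation de la position x(t) = -t^5 - t^4 + 4·t^3 + 5·t^2 + 5·t - 4, nous substituons t = 1 pour obtenir x = 8.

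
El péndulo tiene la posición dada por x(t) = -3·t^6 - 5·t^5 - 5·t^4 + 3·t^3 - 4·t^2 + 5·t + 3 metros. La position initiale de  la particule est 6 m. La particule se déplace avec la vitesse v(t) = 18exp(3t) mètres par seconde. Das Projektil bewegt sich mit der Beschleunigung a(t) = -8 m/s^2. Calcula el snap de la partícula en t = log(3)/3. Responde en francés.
Nous devons dériver notre équation de la vitesse v(t) = 18·exp(3·t) 3 fois. En dérivant la vitesse, nous obtenons l'accélération: a(t) = 54·exp(3·t). En dérivant l'accélération, nous obtenons le jerk: j(t) = 162·exp(3·t). La dérivée du jerk donne le snap: s(t) = 486·exp(3·t). Nous avons le snap s(t) = 486·exp(3·t). En substituant t = log(3)/3: s(log(3)/3) = 1458.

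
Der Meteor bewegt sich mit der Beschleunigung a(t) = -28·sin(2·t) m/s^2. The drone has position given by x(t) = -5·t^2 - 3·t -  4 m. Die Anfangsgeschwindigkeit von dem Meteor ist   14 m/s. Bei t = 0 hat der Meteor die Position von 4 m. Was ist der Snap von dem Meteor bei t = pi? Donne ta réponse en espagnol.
Partiendo de la aceleración a(t) = -28·sin(2·t), tomamos 2 derivadas. Derivando la aceleración, obtenemos la sacudida: j(t) = -56·cos(2·t). Derivando la sacudida, obtenemos el snap: s(t) = 112·sin(2·t). De la ecuación del snap s(t) = 112·sin(2·t), sustituimos t = pi para obtener s = 0.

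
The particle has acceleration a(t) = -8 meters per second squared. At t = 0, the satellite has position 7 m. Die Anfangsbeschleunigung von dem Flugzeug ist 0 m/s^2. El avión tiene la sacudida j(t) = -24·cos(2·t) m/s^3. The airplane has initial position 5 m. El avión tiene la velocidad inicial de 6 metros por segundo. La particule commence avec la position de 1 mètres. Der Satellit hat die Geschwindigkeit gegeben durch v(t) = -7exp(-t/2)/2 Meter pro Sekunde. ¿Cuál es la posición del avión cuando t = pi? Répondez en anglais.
To solve this, we need to take 3 antiderivatives of our jerk equation j(t) = -24·cos(2·t). Integrating jerk and using the initial condition a(0) = 0, we get a(t) = -12·sin(2·t). The integral of acceleration, with v(0) = 6, gives velocity: v(t) = 6·cos(2·t). Finding the integral of v(t) and using x(0) = 5: x(t) = 3·sin(2·t) + 5. Using x(t) = 3·sin(2·t) + 5 and substituting t = pi, we find x = 5.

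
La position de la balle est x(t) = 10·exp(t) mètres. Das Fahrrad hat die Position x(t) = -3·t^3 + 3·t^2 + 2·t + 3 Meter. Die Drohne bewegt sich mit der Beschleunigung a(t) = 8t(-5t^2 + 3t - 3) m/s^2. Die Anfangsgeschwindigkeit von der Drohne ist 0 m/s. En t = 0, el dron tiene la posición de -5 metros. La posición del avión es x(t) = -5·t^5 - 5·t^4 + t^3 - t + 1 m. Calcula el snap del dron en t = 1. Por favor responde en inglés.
To solve this, we need to take 2 derivatives of our acceleration equation a(t) = 8·t·(-5·t^2 + 3·t - 3). The derivative of acceleration gives jerk: j(t) = -40·t^2 + 8·t·(3 - 10·t) + 24·t - 24. Differentiating jerk, we get snap: s(t) = 48 - 240·t. We have snap s(t) = 48 - 240·t. Substituting t = 1: s(1) = -192.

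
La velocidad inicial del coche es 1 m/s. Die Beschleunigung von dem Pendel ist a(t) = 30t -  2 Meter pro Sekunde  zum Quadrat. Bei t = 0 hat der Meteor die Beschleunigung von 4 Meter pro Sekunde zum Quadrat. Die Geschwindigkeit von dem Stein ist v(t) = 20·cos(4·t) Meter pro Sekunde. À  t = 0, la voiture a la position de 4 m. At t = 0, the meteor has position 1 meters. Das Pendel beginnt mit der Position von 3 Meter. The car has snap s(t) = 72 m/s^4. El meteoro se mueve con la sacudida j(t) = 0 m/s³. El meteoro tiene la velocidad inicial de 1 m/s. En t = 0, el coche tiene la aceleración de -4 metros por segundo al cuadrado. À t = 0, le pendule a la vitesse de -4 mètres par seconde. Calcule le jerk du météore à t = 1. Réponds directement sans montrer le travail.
La réponse est 0.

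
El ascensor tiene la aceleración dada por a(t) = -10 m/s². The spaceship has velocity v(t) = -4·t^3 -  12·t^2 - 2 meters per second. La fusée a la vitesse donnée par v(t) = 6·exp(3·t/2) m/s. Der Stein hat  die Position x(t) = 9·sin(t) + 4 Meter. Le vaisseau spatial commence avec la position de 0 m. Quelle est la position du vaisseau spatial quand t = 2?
En partant de la vitesse v(t) = -4·t^3 - 12·t^2 - 2, nous prenons 1 intégrale. L'intégrale de la vitesse est la position. En utilisant x(0) = 0, nous obtenons x(t) = -t^4 - 4·t^3 - 2·t. En utilisant x(t) = -t^4 - 4·t^3 - 2·t et en substituant t = 2, nous trouvons x = -52.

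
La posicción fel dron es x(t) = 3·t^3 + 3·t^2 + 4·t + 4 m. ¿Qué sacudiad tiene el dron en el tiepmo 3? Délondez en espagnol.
Debemos derivar nuestra ecuación de la posición x(t) = 3·t^3 + 3·t^2 + 4·t + 4 3 veces. La derivada de la posición da la velocidad: v(t) = 9·t^2 + 6·t + 4. Derivando la velocidad, obtenemos la aceleración: a(t) = 18·t + 6. La derivada de la aceleración da la sacudida: j(t) = 18. De la ecuación de la sacudida j(t) = 18, sustituimos t = 3 para obtener j = 18.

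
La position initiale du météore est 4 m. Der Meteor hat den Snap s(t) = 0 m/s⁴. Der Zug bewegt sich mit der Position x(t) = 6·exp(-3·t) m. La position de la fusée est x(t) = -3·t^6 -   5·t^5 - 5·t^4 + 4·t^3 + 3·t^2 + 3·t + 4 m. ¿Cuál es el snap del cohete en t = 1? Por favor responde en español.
Para resolver esto, necesitamos tomar 4 derivadas de nuestra ecuación de la posición x(t) = -3·t^6 - 5·t^5 - 5·t^4 + 4·t^3 + 3·t^2 + 3·t + 4. La derivada de la posición da la velocidad: v(t) = -18·t^5 - 25·t^4 - 20·t^3 + 12·t^2 + 6·t + 3. Derivando la velocidad, obtenemos la aceleración: a(t) = -90·t^4 - 100·t^3 - 60·t^2 + 24·t + 6. Derivando la aceleración, obtenemos la sacudida: j(t) = -360·t^3 - 300·t^2 - 120·t + 24. Derivando la sacudida, obtenemos el snap: s(t) = -1080·t^2 - 600·t - 120. Tenemos el snap s(t) = -1080·t^2 - 600·t - 120. Sustituyendo t = 1: s(1) = -1800.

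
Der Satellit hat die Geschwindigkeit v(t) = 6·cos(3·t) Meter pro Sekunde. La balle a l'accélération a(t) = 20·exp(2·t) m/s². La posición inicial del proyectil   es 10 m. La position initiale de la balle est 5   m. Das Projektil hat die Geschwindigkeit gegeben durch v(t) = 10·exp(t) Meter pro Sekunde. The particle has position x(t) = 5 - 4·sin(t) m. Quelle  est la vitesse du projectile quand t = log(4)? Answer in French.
Nous avons la vitesse v(t) = 10·exp(t). En substituant t = log(4): v(log(4)) = 40.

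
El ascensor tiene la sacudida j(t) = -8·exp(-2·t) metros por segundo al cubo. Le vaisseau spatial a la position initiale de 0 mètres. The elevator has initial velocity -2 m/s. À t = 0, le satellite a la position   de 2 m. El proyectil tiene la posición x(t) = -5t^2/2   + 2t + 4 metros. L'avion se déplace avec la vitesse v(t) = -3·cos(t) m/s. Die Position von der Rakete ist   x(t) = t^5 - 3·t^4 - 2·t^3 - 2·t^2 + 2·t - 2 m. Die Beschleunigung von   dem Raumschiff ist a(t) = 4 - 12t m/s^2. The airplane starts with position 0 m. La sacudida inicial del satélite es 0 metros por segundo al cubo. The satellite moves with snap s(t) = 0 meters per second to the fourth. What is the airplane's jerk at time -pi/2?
We must differentiate our velocity equation v(t) = -3·cos(t) 2 times. Differentiating velocity, we get acceleration: a(t) = 3·sin(t). The derivative of acceleration gives jerk: j(t) = 3·cos(t). Using j(t) = 3·cos(t) and substituting t = -pi/2, we find j = 0.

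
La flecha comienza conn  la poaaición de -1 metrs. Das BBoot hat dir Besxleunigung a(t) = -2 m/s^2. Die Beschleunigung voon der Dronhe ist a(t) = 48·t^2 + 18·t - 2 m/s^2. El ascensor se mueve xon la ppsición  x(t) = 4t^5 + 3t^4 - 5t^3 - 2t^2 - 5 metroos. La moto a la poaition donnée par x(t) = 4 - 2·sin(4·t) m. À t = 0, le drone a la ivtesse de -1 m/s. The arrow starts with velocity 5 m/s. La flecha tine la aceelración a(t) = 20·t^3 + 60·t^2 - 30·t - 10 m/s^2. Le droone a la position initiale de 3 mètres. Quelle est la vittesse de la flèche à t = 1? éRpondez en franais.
Nous devons intégrer notre équation de l'accélération a(t) = 20·t^3 + 60·t^2 - 30·t - 10 1 fois. L'intégrale de l'accélération est la vitesse. En utilisant v(0) = 5, nous obtenons v(t) = 5·t^4 + 20·t^3 - 15·t^2 - 10·t + 5. De l'équation de la vitesse v(t) = 5·t^4 + 20·t^3 - 15·t^2 - 10·t + 5, nous substituons t = 1 pour obtenir v = 5.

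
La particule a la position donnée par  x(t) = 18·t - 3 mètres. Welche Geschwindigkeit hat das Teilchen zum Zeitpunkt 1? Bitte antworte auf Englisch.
To solve this, we need to take 1 derivative of our position equation x(t) = 18·t - 3. Differentiating position, we get velocity: v(t) = 18. We have velocity v(t) = 18. Substituting t = 1: v(1) = 18.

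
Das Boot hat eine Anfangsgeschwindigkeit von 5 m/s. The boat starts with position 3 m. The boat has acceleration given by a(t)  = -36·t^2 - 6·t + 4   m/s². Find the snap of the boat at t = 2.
To solve this, we need to take 2 derivatives of our acceleration equation a(t) = -36·t^2 - 6·t + 4. Taking d/dt of a(t), we find j(t) = -72·t - 6. Taking d/dt of j(t), we find s(t) = -72. Using s(t) = -72 and substituting t = 2, we find s = -72.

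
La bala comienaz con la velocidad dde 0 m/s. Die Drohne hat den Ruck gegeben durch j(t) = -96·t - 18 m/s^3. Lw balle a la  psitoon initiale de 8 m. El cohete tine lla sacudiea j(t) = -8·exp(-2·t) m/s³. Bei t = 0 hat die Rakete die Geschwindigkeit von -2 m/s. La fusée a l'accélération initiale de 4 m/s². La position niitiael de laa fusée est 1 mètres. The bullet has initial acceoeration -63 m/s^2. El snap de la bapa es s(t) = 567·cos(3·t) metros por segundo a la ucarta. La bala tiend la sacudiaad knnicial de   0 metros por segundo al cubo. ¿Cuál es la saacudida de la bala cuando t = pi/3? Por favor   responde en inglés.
We need to integrate our snap equation s(t) = 567·cos(3·t) 1 time. Finding the antiderivative of s(t) and using j(0) = 0: j(t) = 189·sin(3·t). From the given jerk equation j(t) = 189·sin(3·t), we substitute t = pi/3 to get j = 0.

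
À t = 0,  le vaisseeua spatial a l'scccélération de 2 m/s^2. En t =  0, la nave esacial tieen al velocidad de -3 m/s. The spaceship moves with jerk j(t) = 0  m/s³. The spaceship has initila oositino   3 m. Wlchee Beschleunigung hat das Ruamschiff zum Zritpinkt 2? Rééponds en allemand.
Um dies zu lösen, müssen wir 1 Integral unserer Gleichung für den Ruck j(t) = 0 finden. Das Integral von dem Ruck, mit a(0) = 2, ergibt die Beschleunigung: a(t) = 2. Aus der Gleichung für die Beschleunigung a(t) = 2, setzen wir t = 2 ein und erhalten a = 2.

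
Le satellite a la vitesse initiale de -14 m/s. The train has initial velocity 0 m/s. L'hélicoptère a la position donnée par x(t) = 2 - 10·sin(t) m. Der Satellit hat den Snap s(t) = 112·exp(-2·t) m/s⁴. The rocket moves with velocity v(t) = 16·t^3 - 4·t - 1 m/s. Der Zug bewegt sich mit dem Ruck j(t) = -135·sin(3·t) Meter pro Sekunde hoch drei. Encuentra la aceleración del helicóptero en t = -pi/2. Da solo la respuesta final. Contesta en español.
En t = -pi/2, a = -10.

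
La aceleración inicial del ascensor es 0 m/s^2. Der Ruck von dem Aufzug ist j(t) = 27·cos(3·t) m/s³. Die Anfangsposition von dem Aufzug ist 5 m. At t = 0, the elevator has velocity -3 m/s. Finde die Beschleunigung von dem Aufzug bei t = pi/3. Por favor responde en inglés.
To solve this, we need to take 1 antiderivative of our jerk equation j(t) = 27·cos(3·t). The antiderivative of jerk is acceleration. Using a(0) = 0, we get a(t) = 9·sin(3·t). We have acceleration a(t) = 9·sin(3·t). Substituting t = pi/3: a(pi/3) = 0.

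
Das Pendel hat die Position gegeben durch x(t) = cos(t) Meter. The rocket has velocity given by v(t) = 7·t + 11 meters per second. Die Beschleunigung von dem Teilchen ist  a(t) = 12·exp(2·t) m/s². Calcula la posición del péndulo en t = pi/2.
Usando x(t) = cos(t) y sustituyendo t = pi/2, encontramos x = 0.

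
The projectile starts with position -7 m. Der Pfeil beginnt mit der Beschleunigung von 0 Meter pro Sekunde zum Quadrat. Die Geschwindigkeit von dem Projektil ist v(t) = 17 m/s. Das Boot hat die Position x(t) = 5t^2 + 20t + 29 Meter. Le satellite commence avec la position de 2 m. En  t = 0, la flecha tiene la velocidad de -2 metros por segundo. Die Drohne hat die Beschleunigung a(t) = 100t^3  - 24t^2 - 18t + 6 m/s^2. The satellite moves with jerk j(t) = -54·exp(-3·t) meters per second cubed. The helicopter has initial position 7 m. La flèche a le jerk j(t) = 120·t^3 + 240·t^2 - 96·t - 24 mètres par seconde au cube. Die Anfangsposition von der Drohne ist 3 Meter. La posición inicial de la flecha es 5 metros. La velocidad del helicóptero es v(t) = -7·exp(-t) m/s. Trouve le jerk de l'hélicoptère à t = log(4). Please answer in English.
Starting from velocity v(t) = -7·exp(-t), we take 2 derivatives. The derivative of velocity gives acceleration: a(t) = 7·exp(-t). Taking d/dt of a(t), we find j(t) = -7·exp(-t). Using j(t) = -7·exp(-t) and substituting t = log(4), we find j = -7/4.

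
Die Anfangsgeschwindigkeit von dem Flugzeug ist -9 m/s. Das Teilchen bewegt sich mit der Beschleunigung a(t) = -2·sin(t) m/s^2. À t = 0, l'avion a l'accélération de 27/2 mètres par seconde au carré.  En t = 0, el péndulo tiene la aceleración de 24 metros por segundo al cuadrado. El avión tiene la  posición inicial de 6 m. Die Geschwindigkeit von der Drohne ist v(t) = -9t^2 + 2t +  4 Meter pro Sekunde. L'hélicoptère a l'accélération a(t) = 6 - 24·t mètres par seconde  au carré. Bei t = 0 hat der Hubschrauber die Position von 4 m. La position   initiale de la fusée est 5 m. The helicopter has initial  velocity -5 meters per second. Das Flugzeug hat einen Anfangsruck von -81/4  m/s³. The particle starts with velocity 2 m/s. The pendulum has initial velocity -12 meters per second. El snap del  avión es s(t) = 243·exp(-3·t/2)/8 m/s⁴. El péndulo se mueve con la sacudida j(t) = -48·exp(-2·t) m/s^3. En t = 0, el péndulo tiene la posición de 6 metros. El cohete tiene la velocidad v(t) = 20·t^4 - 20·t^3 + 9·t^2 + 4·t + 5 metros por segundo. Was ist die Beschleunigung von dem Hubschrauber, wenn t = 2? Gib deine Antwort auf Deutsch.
Mit a(t) = 6 - 24·t und Einsetzen von t = 2, finden wir a = -42.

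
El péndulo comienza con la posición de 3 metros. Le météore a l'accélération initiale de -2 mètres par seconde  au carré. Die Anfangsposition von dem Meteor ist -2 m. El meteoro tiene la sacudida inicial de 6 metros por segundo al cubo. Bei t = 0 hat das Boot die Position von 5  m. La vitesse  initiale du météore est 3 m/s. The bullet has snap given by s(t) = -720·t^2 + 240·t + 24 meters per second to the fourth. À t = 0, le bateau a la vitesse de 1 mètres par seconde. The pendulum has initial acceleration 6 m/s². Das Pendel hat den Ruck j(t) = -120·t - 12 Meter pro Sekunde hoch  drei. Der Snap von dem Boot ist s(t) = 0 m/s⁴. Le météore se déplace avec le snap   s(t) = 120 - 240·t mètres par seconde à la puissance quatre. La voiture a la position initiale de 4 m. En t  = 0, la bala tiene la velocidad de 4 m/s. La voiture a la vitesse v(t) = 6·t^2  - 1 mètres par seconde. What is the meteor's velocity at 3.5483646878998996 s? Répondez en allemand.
Wir müssen unsere Gleichung für den Snap s(t) = 120 - 240·t 3-mal integrieren. Die Stammfunktion von dem Snap ist der Ruck. Mit j(0) = 6 erhalten wir j(t) = -120·t^2 + 120·t + 6. Die Stammfunktion von dem Ruck ist die Beschleunigung. Mit a(0) = -2 erhalten wir a(t) = -40·t^3 + 60·t^2 + 6·t - 2. Durch Integration von der Beschleunigung und Verwendung der Anfangsbedingung v(0) = 3, erhalten wir v(t) = -10·t^4 + 20·t^3 + 3·t^2 - 2·t + 3. Aus der Gleichung für die Geschwindigkeit v(t) = -10·t^4 + 20·t^3 + 3·t^2 - 2·t + 3, setzen wir t = 3.5483646878998996 ein und erhalten v = -658.088128283061.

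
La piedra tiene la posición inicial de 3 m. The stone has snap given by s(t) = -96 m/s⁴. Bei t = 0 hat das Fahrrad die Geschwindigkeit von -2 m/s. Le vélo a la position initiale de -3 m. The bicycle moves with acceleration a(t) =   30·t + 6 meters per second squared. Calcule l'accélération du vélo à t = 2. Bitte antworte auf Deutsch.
Wir haben die Beschleunigung a(t) = 30·t + 6. Durch Einsetzen von t = 2: a(2) = 66.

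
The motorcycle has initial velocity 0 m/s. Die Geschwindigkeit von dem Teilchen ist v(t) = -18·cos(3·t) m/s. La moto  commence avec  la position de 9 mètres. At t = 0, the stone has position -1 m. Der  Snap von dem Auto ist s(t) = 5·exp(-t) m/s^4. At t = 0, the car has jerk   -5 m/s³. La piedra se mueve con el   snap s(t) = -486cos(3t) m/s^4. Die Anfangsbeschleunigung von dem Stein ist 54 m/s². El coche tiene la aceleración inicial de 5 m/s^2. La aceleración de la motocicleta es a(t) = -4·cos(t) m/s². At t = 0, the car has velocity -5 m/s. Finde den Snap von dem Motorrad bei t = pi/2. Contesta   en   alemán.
Wir müssen unsere Gleichung für die Beschleunigung a(t) = -4·cos(t) 2-mal ableiten. Mit d/dt von a(t) finden wir j(t) = 4·sin(t). Durch Ableiten von dem Ruck erhalten wir den Snap: s(t) = 4·cos(t). Aus der Gleichung für den Snap s(t) = 4·cos(t), setzen wir t = pi/2 ein und erhalten s = 0.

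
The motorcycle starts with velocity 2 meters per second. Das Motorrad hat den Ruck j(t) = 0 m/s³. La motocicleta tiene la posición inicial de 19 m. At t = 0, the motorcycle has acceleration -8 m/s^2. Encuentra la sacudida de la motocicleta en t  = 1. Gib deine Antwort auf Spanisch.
Usando j(t) = 0 y sustituyendo t = 1, encontramos j = 0.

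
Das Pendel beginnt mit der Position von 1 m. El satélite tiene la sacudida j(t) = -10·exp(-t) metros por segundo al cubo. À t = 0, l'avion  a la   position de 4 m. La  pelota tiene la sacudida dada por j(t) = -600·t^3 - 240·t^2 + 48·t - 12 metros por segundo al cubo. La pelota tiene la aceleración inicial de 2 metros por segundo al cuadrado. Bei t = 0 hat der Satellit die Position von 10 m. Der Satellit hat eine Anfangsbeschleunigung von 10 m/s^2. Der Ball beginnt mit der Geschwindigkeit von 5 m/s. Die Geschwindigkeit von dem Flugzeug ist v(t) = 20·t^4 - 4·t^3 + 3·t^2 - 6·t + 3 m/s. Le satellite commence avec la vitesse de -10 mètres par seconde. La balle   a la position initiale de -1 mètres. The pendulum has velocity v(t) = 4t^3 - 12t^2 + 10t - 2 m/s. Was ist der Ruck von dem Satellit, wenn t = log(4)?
Mit j(t) = -10·exp(-t) und Einsetzen von t = log(4), finden wir j = -5/2.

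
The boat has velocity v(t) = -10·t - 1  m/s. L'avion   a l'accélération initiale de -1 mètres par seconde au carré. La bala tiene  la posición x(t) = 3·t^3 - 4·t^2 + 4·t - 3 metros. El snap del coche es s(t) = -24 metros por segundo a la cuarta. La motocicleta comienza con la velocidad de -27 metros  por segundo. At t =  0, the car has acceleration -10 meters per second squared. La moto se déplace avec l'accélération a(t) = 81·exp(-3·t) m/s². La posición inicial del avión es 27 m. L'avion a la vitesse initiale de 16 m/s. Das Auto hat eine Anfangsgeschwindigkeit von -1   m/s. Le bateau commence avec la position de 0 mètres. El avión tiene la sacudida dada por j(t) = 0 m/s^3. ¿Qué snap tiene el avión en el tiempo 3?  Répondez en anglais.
We must differentiate our jerk equation j(t) = 0 1 time. Differentiating jerk, we get snap: s(t) = 0. Using s(t) = 0 and substituting t = 3, we find s = 0.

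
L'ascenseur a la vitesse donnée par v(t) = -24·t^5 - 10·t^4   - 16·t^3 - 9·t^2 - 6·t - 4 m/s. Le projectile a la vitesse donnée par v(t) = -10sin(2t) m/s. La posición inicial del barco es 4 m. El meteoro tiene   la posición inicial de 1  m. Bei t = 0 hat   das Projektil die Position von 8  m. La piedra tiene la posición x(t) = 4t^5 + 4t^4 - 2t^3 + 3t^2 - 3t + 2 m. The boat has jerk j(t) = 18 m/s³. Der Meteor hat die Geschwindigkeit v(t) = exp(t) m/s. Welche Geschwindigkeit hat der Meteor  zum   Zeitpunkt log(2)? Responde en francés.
En utilisant v(t) = exp(t) et en substituant t = log(2), nous trouvons v = 2.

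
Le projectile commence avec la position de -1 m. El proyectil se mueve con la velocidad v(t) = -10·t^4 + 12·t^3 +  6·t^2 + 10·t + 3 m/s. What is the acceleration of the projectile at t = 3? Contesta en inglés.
Starting from velocity v(t) = -10·t^4 + 12·t^3 + 6·t^2 + 10·t + 3, we take 1 derivative. Taking d/dt of v(t), we find a(t) = -40·t^3 + 36·t^2 + 12·t + 10. We have acceleration a(t) = -40·t^3 + 36·t^2 + 12·t + 10. Substituting t = 3: a(3) = -710.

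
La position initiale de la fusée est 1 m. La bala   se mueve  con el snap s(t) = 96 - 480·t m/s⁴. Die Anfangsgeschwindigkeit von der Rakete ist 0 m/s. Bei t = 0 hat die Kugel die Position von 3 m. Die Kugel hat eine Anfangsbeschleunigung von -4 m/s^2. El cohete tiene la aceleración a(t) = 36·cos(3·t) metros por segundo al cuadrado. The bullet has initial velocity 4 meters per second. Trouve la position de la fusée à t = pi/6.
Nous devons intégrer notre équation de l'accélération a(t) = 36·cos(3·t) 2 fois. L'intégrale de l'accélération, avec v(0) = 0, donne la vitesse: v(t) = 12·sin(3·t). En intégrant la vitesse et en utilisant la condition initiale x(0) = 1, nous obtenons x(t) = 5 - 4·cos(3·t). En utilisant x(t) = 5 - 4·cos(3·t) et en substituant t = pi/6, nous trouvons x = 5.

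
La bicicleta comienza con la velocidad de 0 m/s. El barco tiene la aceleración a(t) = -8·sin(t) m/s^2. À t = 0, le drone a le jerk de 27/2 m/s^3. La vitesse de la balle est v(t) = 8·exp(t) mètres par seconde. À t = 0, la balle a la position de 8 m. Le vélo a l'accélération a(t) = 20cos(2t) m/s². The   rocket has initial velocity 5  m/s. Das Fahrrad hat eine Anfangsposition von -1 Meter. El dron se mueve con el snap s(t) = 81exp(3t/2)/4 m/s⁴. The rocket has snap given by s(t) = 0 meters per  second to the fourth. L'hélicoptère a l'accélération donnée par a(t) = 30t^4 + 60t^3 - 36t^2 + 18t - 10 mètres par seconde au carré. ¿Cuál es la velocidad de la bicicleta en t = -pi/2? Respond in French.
Nous devons intégrer notre équation de l'accélération a(t) = 20·cos(2·t) 1 fois. En prenant ∫a(t)dt et en appliquant v(0) = 0, nous trouvons v(t) = 10·sin(2·t). En utilisant v(t) = 10·sin(2·t) et en substituant t = -pi/2, nous trouvons v = 0.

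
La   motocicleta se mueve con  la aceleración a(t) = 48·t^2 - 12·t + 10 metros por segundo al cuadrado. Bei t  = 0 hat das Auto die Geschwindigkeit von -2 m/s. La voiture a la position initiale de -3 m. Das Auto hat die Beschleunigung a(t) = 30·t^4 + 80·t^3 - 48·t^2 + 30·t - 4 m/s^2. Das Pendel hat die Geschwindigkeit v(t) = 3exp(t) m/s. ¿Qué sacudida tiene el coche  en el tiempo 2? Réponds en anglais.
We must differentiate our acceleration equation a(t) = 30·t^4 + 80·t^3 - 48·t^2 + 30·t - 4 1 time. Taking d/dt of a(t), we find j(t) = 120·t^3 + 240·t^2 - 96·t + 30. From the given jerk equation j(t) = 120·t^3 + 240·t^2 - 96·t + 30, we substitute t = 2 to get j = 1758.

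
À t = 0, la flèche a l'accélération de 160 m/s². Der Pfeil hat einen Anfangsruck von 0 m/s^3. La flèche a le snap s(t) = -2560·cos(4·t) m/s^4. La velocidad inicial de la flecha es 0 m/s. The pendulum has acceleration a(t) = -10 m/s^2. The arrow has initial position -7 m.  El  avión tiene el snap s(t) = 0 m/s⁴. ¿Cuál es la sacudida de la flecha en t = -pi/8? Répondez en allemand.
Ausgehend von dem Snap s(t) = -2560·cos(4·t), nehmen wir 1 Stammfunktion. Mit ∫s(t)dt und Anwendung von j(0) = 0, finden wir j(t) = -640·sin(4·t). Mit j(t) = -640·sin(4·t) und Einsetzen von t = -pi/8, finden wir j = 640.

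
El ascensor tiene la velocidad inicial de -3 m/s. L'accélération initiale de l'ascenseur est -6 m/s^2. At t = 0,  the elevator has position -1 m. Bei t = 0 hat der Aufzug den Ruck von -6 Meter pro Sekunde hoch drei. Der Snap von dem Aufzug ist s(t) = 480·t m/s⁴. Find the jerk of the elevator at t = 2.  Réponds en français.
En partant du snap s(t) = 480·t, nous prenons 1 intégrale. En prenant ∫s(t)dt et en appliquant j(0) = -6, nous trouvons j(t) = 240·t^2 - 6. Nous avons le jerk j(t) = 240·t^2 - 6. En substituant t = 2: j(2) = 954.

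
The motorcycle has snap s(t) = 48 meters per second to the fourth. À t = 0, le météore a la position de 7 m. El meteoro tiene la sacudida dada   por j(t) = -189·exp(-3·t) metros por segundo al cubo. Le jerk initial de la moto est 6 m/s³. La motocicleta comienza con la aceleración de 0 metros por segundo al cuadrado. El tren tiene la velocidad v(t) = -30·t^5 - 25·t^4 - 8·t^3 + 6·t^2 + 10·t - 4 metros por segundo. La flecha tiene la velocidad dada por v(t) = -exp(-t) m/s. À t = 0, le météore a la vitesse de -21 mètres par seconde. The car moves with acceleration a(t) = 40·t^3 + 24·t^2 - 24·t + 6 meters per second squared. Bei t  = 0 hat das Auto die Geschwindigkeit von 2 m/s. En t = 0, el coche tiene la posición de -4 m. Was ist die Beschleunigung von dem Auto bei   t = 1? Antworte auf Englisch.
We have acceleration a(t) = 40·t^3 + 24·t^2 - 24·t + 6. Substituting t = 1: a(1) = 46.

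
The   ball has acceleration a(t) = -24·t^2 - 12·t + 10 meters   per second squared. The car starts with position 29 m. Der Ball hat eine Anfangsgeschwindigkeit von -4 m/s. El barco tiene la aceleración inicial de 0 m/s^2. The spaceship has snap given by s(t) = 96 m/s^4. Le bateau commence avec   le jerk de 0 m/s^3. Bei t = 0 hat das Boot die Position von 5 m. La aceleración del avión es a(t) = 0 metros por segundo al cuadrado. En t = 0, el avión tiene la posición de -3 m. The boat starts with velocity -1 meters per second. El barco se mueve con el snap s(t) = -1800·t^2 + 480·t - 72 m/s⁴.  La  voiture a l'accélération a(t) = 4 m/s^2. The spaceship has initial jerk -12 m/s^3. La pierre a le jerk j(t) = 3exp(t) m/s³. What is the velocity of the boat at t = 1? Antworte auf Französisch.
Nous devons trouver l'intégrale de notre équation du snap s(t) = -1800·t^2 + 480·t - 72 3 fois. L'intégrale du snap est le jerk. En utilisant j(0) = 0, nous obtenons j(t) = 24·t·(-25·t^2 + 10·t - 3). En intégrant le jerk et en utilisant la condition initiale a(0) = 0, nous obtenons a(t) = t^2·(-150·t^2 + 80·t - 36). En intégrant l'accélération et en utilisant la condition initiale v(0) = -1, nous obtenons v(t) = -30·t^5 + 20·t^4 - 12·t^3 - 1. De l'équation de la vitesse v(t) = -30·t^5 + 20·t^4 - 12·t^3 - 1, nous substituons t = 1 pour obtenir v = -23.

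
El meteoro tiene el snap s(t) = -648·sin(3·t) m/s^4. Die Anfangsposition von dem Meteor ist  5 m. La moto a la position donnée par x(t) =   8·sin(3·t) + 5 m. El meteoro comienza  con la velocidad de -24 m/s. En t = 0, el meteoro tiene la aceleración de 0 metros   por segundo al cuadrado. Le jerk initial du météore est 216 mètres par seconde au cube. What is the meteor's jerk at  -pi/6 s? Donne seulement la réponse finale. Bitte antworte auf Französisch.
À t = -pi/6, j = 0.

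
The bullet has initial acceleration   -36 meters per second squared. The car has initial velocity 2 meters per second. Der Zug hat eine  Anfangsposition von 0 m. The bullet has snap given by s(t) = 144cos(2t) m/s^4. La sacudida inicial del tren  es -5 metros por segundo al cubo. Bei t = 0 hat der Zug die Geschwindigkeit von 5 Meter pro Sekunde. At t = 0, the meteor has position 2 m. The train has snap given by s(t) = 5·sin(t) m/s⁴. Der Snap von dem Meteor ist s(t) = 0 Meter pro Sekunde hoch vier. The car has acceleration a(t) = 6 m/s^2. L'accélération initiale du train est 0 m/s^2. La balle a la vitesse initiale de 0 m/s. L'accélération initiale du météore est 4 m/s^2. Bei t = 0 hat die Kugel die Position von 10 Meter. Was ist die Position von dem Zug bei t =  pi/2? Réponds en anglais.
To find the answer, we compute 4 integrals of s(t) = 5·sin(t). The antiderivative of snap, with j(0) = -5, gives jerk: j(t) = -5·cos(t). The antiderivative of jerk, with a(0) = 0, gives acceleration: a(t) = -5·sin(t). Finding the antiderivative of a(t) and using v(0) = 5: v(t) = 5·cos(t). Taking ∫v(t)dt and applying x(0) = 0, we find x(t) = 5·sin(t). From the given position equation x(t) = 5·sin(t), we substitute t = pi/2 to get x = 5.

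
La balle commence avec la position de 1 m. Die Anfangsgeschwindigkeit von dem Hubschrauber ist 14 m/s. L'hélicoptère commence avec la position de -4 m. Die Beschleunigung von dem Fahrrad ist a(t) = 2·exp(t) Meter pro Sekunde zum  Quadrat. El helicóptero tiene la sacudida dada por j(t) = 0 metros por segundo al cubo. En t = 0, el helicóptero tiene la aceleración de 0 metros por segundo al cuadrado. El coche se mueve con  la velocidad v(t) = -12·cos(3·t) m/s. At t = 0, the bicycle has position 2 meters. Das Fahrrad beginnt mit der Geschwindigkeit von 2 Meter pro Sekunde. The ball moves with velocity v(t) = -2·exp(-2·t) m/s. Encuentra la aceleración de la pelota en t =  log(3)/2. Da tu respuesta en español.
Para resolver esto, necesitamos tomar 1 derivada de nuestra ecuación de la velocidad v(t) = -2·exp(-2·t). Tomando d/dt de v(t), encontramos a(t) = 4·exp(-2·t). Usando a(t) = 4·exp(-2·t) y sustituyendo t = log(3)/2, encontramos a = 4/3.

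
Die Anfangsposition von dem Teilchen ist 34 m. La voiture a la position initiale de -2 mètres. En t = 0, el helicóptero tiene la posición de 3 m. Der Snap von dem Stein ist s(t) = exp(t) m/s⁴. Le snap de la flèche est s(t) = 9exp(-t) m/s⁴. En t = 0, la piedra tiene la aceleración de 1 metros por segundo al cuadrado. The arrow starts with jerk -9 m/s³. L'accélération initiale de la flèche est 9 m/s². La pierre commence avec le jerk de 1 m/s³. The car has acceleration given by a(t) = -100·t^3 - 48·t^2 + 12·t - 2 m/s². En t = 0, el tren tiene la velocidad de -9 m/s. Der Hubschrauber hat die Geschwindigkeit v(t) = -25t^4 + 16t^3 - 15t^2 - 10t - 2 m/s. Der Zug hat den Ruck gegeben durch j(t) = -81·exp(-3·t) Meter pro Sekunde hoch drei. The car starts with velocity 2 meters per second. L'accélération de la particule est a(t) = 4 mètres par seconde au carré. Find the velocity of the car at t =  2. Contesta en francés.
Nous devons trouver la primitive de notre équation de l'accélération a(t) = -100·t^3 - 48·t^2 + 12·t - 2 1 fois. La primitive de l'accélération est la vitesse. En utilisant v(0) = 2, nous obtenons v(t) = -25·t^4 - 16·t^3 + 6·t^2 - 2·t + 2. Nous avons la vitesse v(t) = -25·t^4 - 16·t^3 + 6·t^2 - 2·t + 2. En substituant t = 2: v(2) = -506.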